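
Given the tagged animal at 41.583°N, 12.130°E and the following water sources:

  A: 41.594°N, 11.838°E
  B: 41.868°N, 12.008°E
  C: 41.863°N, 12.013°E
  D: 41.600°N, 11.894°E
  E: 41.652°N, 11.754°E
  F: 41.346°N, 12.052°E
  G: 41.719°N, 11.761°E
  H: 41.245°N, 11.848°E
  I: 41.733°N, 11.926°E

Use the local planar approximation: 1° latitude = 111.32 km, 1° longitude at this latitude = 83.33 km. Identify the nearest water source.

Distances from 41.583°N, 12.130°E:
A: √((0.011·111.32)² + (-0.292·83.33)²) = √(1.49945 + 592.06374) = 24.363 km
B: √((0.285·111.32)² + (-0.122·83.33)²) = √(1006.55177 + 103.35284) = 33.315 km
C: √((0.280·111.32)² + (-0.117·83.33)²) = √(971.54396 + 95.05490) = 32.659 km
D: √((0.017·111.32)² + (-0.236·83.33)²) = √(3.58133 + 386.74684) = 19.757 km
E: √((0.069·111.32)² + (-0.376·83.33)²) = √(58.99899 + 981.69924) = 32.260 km
F: √((-0.237·111.32)² + (-0.078·83.33)²) = √(696.05425 + 42.24662) = 27.172 km
G: √((0.136·111.32)² + (-0.369·83.33)²) = √(229.20507 + 945.48686) = 34.274 km
H: √((-0.338·111.32)² + (-0.282·83.33)²) = √(1415.72792 + 552.20582) = 44.361 km
I: √((0.150·111.32)² + (-0.204·83.33)²) = √(278.82320 + 288.97688) = 23.829 km
Minimum: D at 19.757 km.

D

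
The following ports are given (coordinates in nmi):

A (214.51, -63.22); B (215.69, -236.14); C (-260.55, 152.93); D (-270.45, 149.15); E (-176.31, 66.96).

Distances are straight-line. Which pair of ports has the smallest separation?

C and D

Pairwise distances:
C–D: √((-9.90)² + (-3.78)²) = √(98.0100 + 14.2884) = 10.60 nmi
C–E: √((84.24)² + (-85.97)²) = √(7096.3776 + 7390.8409) = 120.36 nmi
D–E: √((94.14)² + (-82.19)²) = √(8862.3396 + 6755.1961) = 124.97 nmi
A–B: √((1.18)² + (-172.92)²) = √(1.3924 + 29901.3264) = 172.92 nmi
A–E: √((-390.82)² + (130.18)²) = √(152740.2724 + 16946.8324) = 411.93 nmi
B–E: √((-392.00)² + (303.10)²) = √(153664.0000 + 91869.6100) = 495.51 nmi
A–C: √((-475.06)² + (216.15)²) = √(225682.0036 + 46720.8225) = 521.92 nmi
A–D: √((-484.96)² + (212.37)²) = √(235186.2016 + 45101.0169) = 529.42 nmi
B–C: √((-476.24)² + (389.07)²) = √(226804.5376 + 151375.4649) = 614.96 nmi
B–D: √((-486.14)² + (385.29)²) = √(236332.0996 + 148448.3841) = 620.31 nmi
Closest pair: C–D at 10.60 nmi.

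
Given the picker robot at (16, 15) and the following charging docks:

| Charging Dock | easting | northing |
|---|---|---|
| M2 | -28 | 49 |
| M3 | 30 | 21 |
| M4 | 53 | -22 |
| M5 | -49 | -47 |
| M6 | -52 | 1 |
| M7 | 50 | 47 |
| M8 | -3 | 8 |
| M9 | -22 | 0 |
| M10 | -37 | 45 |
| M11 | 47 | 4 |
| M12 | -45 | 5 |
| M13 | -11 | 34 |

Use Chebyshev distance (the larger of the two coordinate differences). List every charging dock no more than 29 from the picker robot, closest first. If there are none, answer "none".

M3, M8, M13

Distances from (16, 15):
M2: 44
M3: 14
M4: 37
M5: 65
M6: 68
M7: 34
M8: 19
M9: 38
M10: 53
M11: 31
M12: 61
M13: 27
Threshold 29: M3 (14), M8 (19), M13 (27) are within range.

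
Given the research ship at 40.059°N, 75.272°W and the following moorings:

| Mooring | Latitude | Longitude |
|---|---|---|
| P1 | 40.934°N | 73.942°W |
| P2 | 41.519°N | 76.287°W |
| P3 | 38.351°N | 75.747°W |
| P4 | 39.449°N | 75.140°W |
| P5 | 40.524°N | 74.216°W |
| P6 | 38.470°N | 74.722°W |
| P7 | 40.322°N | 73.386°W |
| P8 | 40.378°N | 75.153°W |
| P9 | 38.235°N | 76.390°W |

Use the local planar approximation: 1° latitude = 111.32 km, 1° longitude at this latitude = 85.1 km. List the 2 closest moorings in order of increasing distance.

P8, P4

Distances from 40.059°N, 75.272°W:
P1: 149.326 km
P2: 184.054 km
P3: 194.384 km
P4: 68.828 km
P5: 103.708 km
P6: 182.975 km
P7: 163.147 km
P8: 36.927 km
P9: 224.233 km
Sorted: P8 (36.927 km) < P4 (68.828 km) < P5 (103.708 km) < P1 (149.326 km) < …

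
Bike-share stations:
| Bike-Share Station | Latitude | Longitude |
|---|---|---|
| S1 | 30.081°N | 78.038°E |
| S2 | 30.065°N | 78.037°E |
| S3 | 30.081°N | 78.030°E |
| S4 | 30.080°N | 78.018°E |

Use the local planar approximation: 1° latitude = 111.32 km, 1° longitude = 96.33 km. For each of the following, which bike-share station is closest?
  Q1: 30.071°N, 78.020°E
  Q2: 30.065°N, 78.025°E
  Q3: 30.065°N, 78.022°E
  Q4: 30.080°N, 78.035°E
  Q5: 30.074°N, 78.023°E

Q1→S4; Q2→S2; Q3→S2; Q4→S1; Q5→S4

Q1 at 30.071°N, 78.020°E:
  S1: 2.061 km
  S2: 1.769 km
  S3: 1.472 km
  S4: 1.020 km
  → nearest: S4 (1.020 km)
Q2 at 30.065°N, 78.025°E:
  S1: 2.177 km
  S2: 1.156 km
  S3: 1.845 km
  S4: 1.801 km
  → nearest: S2 (1.156 km)
Q3 at 30.065°N, 78.022°E:
  S1: 2.355 km
  S2: 1.445 km
  S3: 1.941 km
  S4: 1.714 km
  → nearest: S2 (1.445 km)
Q4 at 30.080°N, 78.035°E:
  S1: 0.310 km
  S2: 1.681 km
  S3: 0.494 km
  S4: 1.638 km
  → nearest: S1 (0.310 km)
Q5 at 30.074°N, 78.023°E:
  S1: 1.642 km
  S2: 1.680 km
  S3: 1.030 km
  S4: 0.823 km
  → nearest: S4 (0.823 km)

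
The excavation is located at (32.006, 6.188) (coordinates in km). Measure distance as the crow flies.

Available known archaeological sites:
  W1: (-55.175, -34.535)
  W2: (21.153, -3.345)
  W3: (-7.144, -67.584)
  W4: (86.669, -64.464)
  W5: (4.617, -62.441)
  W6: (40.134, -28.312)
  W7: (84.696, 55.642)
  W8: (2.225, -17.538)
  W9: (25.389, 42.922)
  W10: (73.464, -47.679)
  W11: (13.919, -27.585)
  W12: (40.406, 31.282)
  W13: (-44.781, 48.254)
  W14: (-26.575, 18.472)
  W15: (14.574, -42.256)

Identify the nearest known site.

Distances from (32.006, 6.188):
W1: 96.223 km
W2: 14.445 km
W3: 83.517 km
W4: 89.329 km
W5: 73.892 km
W6: 35.445 km
W7: 72.263 km
W8: 38.077 km
W9: 37.325 km
W10: 67.974 km
W11: 38.311 km
W12: 26.463 km
W13: 87.555 km
W14: 59.855 km
W15: 51.485 km
Minimum: W2 at 14.445 km.

W2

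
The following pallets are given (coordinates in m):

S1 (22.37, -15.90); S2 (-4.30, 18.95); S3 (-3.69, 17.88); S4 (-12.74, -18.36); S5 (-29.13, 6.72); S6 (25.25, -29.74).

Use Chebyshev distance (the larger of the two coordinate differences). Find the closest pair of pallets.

Pairwise distances:
S2–S3: 1.07 m
S1–S6: 13.84 m
S2–S5: 24.83 m
S4–S5: 25.08 m
S3–S5: 25.44 m
S1–S3: 33.78 m
S1–S2: 34.85 m
S1–S4: 35.11 m
S3–S4: 36.24 m
S2–S4: 37.31 m
S4–S6: 37.99 m
S3–S6: 47.62 m
S2–S6: 48.69 m
S1–S5: 51.50 m
S5–S6: 54.38 m
Closest pair: S2–S3 at 1.07 m.

S2 and S3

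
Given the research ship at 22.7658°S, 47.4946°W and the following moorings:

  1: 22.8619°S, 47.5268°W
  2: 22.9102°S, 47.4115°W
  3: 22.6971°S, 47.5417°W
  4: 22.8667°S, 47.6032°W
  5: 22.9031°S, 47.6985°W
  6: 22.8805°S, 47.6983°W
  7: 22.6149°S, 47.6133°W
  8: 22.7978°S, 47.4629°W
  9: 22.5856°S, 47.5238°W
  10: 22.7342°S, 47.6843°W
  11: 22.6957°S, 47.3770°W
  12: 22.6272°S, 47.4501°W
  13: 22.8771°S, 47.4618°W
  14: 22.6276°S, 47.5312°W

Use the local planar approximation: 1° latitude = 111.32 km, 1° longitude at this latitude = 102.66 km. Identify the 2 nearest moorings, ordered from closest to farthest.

8, 3

Distances from 22.7658°S, 47.4946°W:
1: 11.1969 km
2: 18.1981 km
3: 9.0480 km
4: 15.8259 km
5: 25.9186 km
6: 24.5018 km
7: 20.7526 km
8: 4.8250 km
9: 20.2826 km
10: 19.7898 km
11: 14.3753 km
12: 16.0911 km
13: 12.8393 km
14: 15.8366 km
Sorted: 8 (4.8250 km) < 3 (9.0480 km) < 1 (11.1969 km) < 13 (12.8393 km) < …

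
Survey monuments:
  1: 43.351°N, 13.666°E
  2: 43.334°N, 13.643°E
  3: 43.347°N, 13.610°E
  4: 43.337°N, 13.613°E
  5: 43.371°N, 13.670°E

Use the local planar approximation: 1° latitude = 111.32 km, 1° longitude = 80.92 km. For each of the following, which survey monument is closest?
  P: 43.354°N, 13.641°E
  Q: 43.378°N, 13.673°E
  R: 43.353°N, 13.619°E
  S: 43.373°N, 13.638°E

P at 43.354°N, 13.641°E:
  1: 2.050 km
  2: 2.232 km
  3: 2.627 km
  4: 2.952 km
  5: 3.015 km
  → nearest: 1 (2.050 km)
Q at 43.378°N, 13.673°E:
  1: 3.059 km
  2: 5.467 km
  3: 6.156 km
  4: 6.664 km
  5: 0.816 km
  → nearest: 5 (0.816 km)
R at 43.353°N, 13.619°E:
  1: 3.810 km
  2: 2.871 km
  3: 0.988 km
  4: 1.846 km
  5: 4.588 km
  → nearest: 3 (0.988 km)
S at 43.373°N, 13.638°E:
  1: 3.336 km
  2: 4.360 km
  3: 3.676 km
  4: 4.489 km
  5: 2.599 km
  → nearest: 5 (2.599 km)

P→1; Q→5; R→3; S→5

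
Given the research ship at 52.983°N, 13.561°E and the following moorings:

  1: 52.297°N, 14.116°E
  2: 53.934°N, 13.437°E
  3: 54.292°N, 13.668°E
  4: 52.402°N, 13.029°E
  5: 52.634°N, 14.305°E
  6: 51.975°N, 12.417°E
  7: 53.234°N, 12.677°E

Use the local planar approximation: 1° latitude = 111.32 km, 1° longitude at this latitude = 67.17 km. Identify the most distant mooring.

3

Distances from 52.983°N, 13.561°E:
1: 84.979 km
2: 106.192 km
3: 145.895 km
4: 73.892 km
5: 63.299 km
6: 136.000 km
7: 65.624 km
Maximum: 3 at 145.895 km.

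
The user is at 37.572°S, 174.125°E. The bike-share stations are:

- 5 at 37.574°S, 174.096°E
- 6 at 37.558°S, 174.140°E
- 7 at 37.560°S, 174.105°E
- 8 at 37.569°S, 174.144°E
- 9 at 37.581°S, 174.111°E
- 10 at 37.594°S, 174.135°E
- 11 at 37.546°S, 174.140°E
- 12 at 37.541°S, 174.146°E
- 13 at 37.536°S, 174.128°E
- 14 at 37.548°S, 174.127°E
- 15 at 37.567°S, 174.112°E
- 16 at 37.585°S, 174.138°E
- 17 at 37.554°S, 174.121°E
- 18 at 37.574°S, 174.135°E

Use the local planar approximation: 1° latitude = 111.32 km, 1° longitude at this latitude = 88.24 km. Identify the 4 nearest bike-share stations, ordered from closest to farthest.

Distances from 37.572°S, 174.125°E:
5: √((-0.002·111.32)² + (-0.029·88.24)²) = √(0.04957 + 6.54828) = 2.569 km
6: √((0.014·111.32)² + (0.015·88.24)²) = √(2.42886 + 1.75192) = 2.045 km
7: √((0.012·111.32)² + (-0.020·88.24)²) = √(1.78447 + 3.11452) = 2.213 km
8: √((0.003·111.32)² + (0.019·88.24)²) = √(0.11153 + 2.81085) = 1.709 km
9: √((-0.009·111.32)² + (-0.014·88.24)²) = √(1.00376 + 1.52611) = 1.591 km
10: √((-0.022·111.32)² + (0.010·88.24)²) = √(5.99780 + 0.77863) = 2.603 km
11: √((0.026·111.32)² + (0.015·88.24)²) = √(8.37709 + 1.75192) = 3.183 km
12: √((0.031·111.32)² + (0.021·88.24)²) = √(11.90885 + 3.43376) = 3.917 km
13: √((0.036·111.32)² + (0.003·88.24)²) = √(16.06022 + 0.07008) = 4.016 km
14: √((0.024·111.32)² + (0.002·88.24)²) = √(7.13787 + 0.03115) = 2.678 km
15: √((0.005·111.32)² + (-0.013·88.24)²) = √(0.30980 + 1.31588) = 1.275 km
16: √((-0.013·111.32)² + (0.013·88.24)²) = √(2.09427 + 1.31588) = 1.847 km
17: √((0.018·111.32)² + (-0.004·88.24)²) = √(4.01505 + 0.12458) = 2.035 km
18: √((-0.002·111.32)² + (0.010·88.24)²) = √(0.04957 + 0.77863) = 0.910 km
Sorted: 18 (0.910 km) < 15 (1.275 km) < 9 (1.591 km) < 8 (1.709 km) < 16 (1.847 km) < 17 (2.035 km) < …

18, 15, 9, 8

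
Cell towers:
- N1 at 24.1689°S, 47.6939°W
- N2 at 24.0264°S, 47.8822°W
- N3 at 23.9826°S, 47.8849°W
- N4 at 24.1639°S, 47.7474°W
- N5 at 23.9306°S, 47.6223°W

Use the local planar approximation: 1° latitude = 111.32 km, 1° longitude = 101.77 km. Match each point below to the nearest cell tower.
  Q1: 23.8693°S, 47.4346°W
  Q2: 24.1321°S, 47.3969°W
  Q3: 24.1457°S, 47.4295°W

Q1 at 23.8693°S, 47.4346°W:
  N1: 42.5288 km
  N2: 48.7940 km
  N3: 47.5310 km
  N4: 45.7043 km
  N5: 20.2845 km
  → nearest: N5 (20.2845 km)
Q2 at 24.1321°S, 47.3969°W:
  N1: 30.5020 km
  N2: 50.7713 km
  N3: 52.3780 km
  N4: 35.8456 km
  N5: 32.0834 km
  → nearest: N1 (30.5020 km)
Q3 at 24.1457°S, 47.4295°W:
  N1: 27.0316 km
  N2: 47.9472 km
  N3: 49.7756 km
  N4: 32.4161 km
  N5: 30.9573 km
  → nearest: N1 (27.0316 km)

Q1→N5; Q2→N1; Q3→N1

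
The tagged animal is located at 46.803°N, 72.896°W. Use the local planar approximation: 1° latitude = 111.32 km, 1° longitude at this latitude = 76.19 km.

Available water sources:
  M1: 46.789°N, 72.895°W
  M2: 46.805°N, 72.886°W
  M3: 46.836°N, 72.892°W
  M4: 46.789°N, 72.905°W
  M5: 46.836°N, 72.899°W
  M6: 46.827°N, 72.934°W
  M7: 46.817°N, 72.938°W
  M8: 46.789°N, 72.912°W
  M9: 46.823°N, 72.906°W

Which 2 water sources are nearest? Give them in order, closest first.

Distances from 46.803°N, 72.896°W:
M1: √((-0.014·111.32)² + (0.001·76.19)²) = √(2.42886 + 0.00580) = 1.560 km
M2: √((0.002·111.32)² + (0.010·76.19)²) = √(0.04957 + 0.58049) = 0.794 km
M3: √((0.033·111.32)² + (0.004·76.19)²) = √(13.49504 + 0.09288) = 3.686 km
M4: √((-0.014·111.32)² + (-0.009·76.19)²) = √(2.42886 + 0.47020) = 1.703 km
M5: √((0.033·111.32)² + (-0.003·76.19)²) = √(13.49504 + 0.05224) = 3.681 km
M6: √((0.024·111.32)² + (-0.038·76.19)²) = √(7.13787 + 8.38230) = 3.940 km
M7: √((0.014·111.32)² + (-0.042·76.19)²) = √(2.42886 + 10.23987) = 3.559 km
M8: √((-0.014·111.32)² + (-0.016·76.19)²) = √(2.42886 + 1.48606) = 1.979 km
M9: √((0.020·111.32)² + (-0.010·76.19)²) = √(4.95686 + 0.58049) = 2.353 km
Sorted: M2 (0.794 km) < M1 (1.560 km) < M4 (1.703 km) < M8 (1.979 km) < …

M2, M1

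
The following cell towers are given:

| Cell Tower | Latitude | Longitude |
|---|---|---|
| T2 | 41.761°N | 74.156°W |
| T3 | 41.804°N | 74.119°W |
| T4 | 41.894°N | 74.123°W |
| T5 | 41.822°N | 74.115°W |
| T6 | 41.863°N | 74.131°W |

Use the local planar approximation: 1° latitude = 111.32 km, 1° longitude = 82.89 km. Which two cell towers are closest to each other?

T3 and T5

Pairwise distances:
T2–T3: √((0.043·111.32)² + (0.037·82.89)²) = √(22.91307 + 9.40606) = 5.685 km
T2–T4: √((0.133·111.32)² + (0.033·82.89)²) = √(219.20461 + 7.48225) = 15.056 km
T2–T5: √((0.061·111.32)² + (0.041·82.89)²) = √(46.11116 + 11.54973) = 7.593 km
T2–T6: √((0.102·111.32)² + (0.025·82.89)²) = √(128.92785 + 4.29422) = 11.542 km
T3–T4: √((0.090·111.32)² + (-0.004·82.89)²) = √(100.37635 + 0.10993) = 10.024 km
T3–T5: √((0.018·111.32)² + (0.004·82.89)²) = √(4.01505 + 0.10993) = 2.031 km
T3–T6: √((0.059·111.32)² + (-0.012·82.89)²) = √(43.13705 + 0.98939) = 6.643 km
T4–T5: √((-0.072·111.32)² + (0.008·82.89)²) = √(64.24087 + 0.43973) = 8.042 km
T4–T6: √((-0.031·111.32)² + (-0.008·82.89)²) = √(11.90885 + 0.43973) = 3.514 km
T5–T6: √((0.041·111.32)² + (-0.016·82.89)²) = √(20.83119 + 1.75891) = 4.753 km
Closest pair: T3–T5 at 2.031 km.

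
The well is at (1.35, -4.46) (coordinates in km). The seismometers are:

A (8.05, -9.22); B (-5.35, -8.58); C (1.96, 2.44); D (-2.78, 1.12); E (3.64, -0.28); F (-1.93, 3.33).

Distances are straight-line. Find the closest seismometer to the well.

Distances from (1.35, -4.46):
A: √((6.70)² + (-4.76)²) = √(44.8900 + 22.6576) = 8.22 km
B: √((-6.70)² + (-4.12)²) = √(44.8900 + 16.9744) = 7.87 km
C: √((0.61)² + (6.90)²) = √(0.3721 + 47.6100) = 6.93 km
D: √((-4.13)² + (5.58)²) = √(17.0569 + 31.1364) = 6.94 km
E: √((2.29)² + (4.18)²) = √(5.2441 + 17.4724) = 4.77 km
F: √((-3.28)² + (7.79)²) = √(10.7584 + 60.6841) = 8.45 km
Minimum: E at 4.77 km.

E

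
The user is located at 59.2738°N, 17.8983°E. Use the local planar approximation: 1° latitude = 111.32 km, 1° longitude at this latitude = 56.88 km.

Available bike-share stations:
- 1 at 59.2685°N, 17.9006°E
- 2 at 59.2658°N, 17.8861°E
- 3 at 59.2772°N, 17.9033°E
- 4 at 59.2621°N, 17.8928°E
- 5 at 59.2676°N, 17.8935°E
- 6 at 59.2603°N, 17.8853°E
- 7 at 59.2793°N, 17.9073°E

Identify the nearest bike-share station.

Distances from 59.2738°N, 17.8983°E:
1: √((-0.0053·111.32)² + (0.0023·56.88)²) = √(0.348095 + 0.017115) = 0.6043 km
2: √((-0.0080·111.32)² + (-0.0122·56.88)²) = √(0.793097 + 0.481547) = 1.1290 km
3: √((0.0034·111.32)² + (0.0050·56.88)²) = √(0.143253 + 0.080883) = 0.4734 km
4: √((-0.0117·111.32)² + (-0.0055·56.88)²) = √(1.696360 + 0.097869) = 1.3395 km
5: √((-0.0062·111.32)² + (-0.0048·56.88)²) = √(0.476354 + 0.074542) = 0.7422 km
6: √((-0.0135·111.32)² + (-0.0130·56.88)²) = √(2.258468 + 0.546772) = 1.6749 km
7: √((0.0055·111.32)² + (0.0090·56.88)²) = √(0.374862 + 0.262062) = 0.7981 km
Minimum: 3 at 0.4734 km.

3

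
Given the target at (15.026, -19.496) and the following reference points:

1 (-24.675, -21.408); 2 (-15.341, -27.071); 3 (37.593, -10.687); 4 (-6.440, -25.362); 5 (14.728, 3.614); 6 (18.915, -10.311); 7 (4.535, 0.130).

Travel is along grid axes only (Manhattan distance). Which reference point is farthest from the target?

1

Distances from (15.026, -19.496):
1: |-39.701| + |-1.912| = 39.701 + 1.912 = 41.613
2: |-30.367| + |-7.575| = 30.367 + 7.575 = 37.942
3: |22.567| + |8.809| = 22.567 + 8.809 = 31.376
4: |-21.466| + |-5.866| = 21.466 + 5.866 = 27.332
5: |-0.298| + |23.110| = 0.298 + 23.110 = 23.408
6: |3.889| + |9.185| = 3.889 + 9.185 = 13.074
7: |-10.491| + |19.626| = 10.491 + 19.626 = 30.117
Maximum: 1 at 41.613.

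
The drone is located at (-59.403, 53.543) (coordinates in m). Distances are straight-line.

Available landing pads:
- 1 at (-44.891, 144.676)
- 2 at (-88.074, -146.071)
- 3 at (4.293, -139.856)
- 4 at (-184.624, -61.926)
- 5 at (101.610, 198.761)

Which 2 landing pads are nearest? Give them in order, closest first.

1, 4

Distances from (-59.403, 53.543):
1: 92.281 m
2: 201.663 m
3: 203.618 m
4: 170.333 m
5: 216.826 m
Sorted: 1 (92.281 m) < 4 (170.333 m) < 2 (201.663 m) < 3 (203.618 m) < …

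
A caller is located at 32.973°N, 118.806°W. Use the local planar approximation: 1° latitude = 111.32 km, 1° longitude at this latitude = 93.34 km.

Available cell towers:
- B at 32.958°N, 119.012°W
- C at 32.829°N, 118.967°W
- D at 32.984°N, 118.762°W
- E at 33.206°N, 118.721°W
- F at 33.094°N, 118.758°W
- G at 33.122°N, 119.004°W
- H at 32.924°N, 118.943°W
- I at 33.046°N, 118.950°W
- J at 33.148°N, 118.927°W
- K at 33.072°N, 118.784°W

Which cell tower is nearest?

Distances from 32.973°N, 118.806°W:
B: √((-0.015·111.32)² + (-0.206·93.34)²) = √(2.78823 + 369.71752) = 19.300 km
C: √((-0.144·111.32)² + (-0.161·93.34)²) = √(256.96346 + 225.83297) = 21.973 km
D: √((0.011·111.32)² + (0.044·93.34)²) = √(1.49945 + 16.86712) = 4.286 km
E: √((0.233·111.32)² + (0.085·93.34)²) = √(672.75702 + 62.94677) = 27.124 km
F: √((0.121·111.32)² + (0.048·93.34)²) = √(181.43336 + 20.07327) = 14.195 km
G: √((0.149·111.32)² + (-0.198·93.34)²) = √(275.11795 + 341.55919) = 24.833 km
H: √((-0.049·111.32)² + (-0.137·93.34)²) = √(29.75353 + 163.52220) = 13.902 km
I: √((0.073·111.32)² + (-0.144·93.34)²) = √(66.03773 + 180.65941) = 15.707 km
J: √((0.175·111.32)² + (-0.121·93.34)²) = √(379.50936 + 127.55760) = 22.518 km
K: √((0.099·111.32)² + (0.022·93.34)²) = √(121.45539 + 4.21678) = 11.210 km
Minimum: D at 4.286 km.

D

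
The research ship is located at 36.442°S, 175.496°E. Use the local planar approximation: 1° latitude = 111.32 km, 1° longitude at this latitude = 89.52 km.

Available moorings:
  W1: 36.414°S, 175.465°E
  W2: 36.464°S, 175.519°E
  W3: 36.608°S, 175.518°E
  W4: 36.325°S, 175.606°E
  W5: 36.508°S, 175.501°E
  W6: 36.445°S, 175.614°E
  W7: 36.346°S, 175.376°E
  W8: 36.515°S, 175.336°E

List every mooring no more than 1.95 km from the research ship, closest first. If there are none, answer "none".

none

Distances from 36.442°S, 175.496°E:
W1: √((0.028·111.32)² + (-0.031·89.52)²) = √(9.71544 + 7.70129) = 4.173 km
W2: √((-0.022·111.32)² + (0.023·89.52)²) = √(5.99780 + 4.23932) = 3.200 km
W3: √((-0.166·111.32)² + (0.022·89.52)²) = √(341.47788 + 3.87869) = 18.584 km
W4: √((0.117·111.32)² + (0.110·89.52)²) = √(169.63604 + 96.96735) = 16.328 km
W5: √((-0.066·111.32)² + (0.005·89.52)²) = √(53.98017 + 0.20035) = 7.361 km
W6: √((-0.003·111.32)² + (0.118·89.52)²) = √(0.11153 + 111.58457) = 10.569 km
W7: √((0.096·111.32)² + (-0.120·89.52)²) = √(114.20598 + 115.39916) = 15.153 km
W8: √((-0.073·111.32)² + (-0.160·89.52)²) = √(66.03773 + 205.15406) = 16.468 km
Threshold 1.95 km: none within range.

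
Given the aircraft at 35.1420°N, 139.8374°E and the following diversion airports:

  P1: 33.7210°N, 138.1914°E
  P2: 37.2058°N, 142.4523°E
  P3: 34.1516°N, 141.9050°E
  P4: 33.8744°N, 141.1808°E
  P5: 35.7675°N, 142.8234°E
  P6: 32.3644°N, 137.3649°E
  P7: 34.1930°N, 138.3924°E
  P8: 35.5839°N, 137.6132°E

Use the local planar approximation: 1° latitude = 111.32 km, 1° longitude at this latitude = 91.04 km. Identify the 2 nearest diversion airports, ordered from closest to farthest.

P7, P4

Distances from 35.1420°N, 139.8374°E:
P1: √((-1.4210·111.32)² + (-1.6460·91.04)²) = √(25022.722012 + 22455.573951) = 217.8951 km
P2: √((2.0638·111.32)² + (2.6149·91.04)²) = √(52781.485813 + 56672.799756) = 330.8388 km
P3: √((-0.9904·111.32)² + (2.0676·91.04)²) = √(12155.355326 + 35432.153202) = 218.1456 km
P4: √((-1.2676·111.32)² + (1.3434·91.04)²) = √(19911.815356 + 14958.057075) = 186.7348 km
P5: √((0.6255·111.32)² + (2.9860·91.04)²) = √(4848.428812 + 73899.943249) = 280.6214 km
P6: √((-2.7776·111.32)² + (-2.4725·91.04)²) = √(95606.143955 + 50668.389293) = 382.4585 km
P7: √((-0.9490·111.32)² + (-1.4450·91.04)²) = √(11160.375838 + 17306.139188) = 168.7202 km
P8: √((0.4419·111.32)² + (-2.2242·91.04)²) = √(2419.883166 + 41002.673118) = 208.3808 km
Sorted: P7 (168.7202 km) < P4 (186.7348 km) < P8 (208.3808 km) < P1 (217.8951 km) < …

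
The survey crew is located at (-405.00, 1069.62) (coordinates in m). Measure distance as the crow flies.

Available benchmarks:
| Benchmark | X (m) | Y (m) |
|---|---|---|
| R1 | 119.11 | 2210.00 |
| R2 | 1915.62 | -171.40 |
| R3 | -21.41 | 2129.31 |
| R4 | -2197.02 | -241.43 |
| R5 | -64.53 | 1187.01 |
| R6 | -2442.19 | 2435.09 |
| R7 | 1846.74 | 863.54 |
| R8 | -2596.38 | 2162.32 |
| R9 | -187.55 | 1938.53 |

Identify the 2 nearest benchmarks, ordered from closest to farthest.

Distances from (-405.00, 1069.62):
R1: √((524.11)² + (1140.38)²) = √(274691.2921 + 1300466.5444) = 1255.05 m
R2: √((2320.62)² + (-1241.02)²) = √(5385277.1844 + 1540130.6404) = 2631.62 m
R3: √((383.59)² + (1059.69)²) = √(147141.2881 + 1122942.8961) = 1126.98 m
R4: √((-1792.02)² + (-1311.05)²) = √(3211335.6804 + 1718852.1025) = 2220.40 m
R5: √((340.47)² + (117.39)²) = √(115919.8209 + 13780.4121) = 360.14 m
R6: √((-2037.19)² + (1365.47)²) = √(4150143.0961 + 1864508.3209) = 2452.48 m
R7: √((2251.74)² + (-206.08)²) = √(5070333.0276 + 42468.9664) = 2261.15 m
R8: √((-2191.38)² + (1092.70)²) = √(4802146.3044 + 1193993.2900) = 2448.70 m
R9: √((217.45)² + (868.91)²) = √(47284.5025 + 755004.5881) = 895.71 m
Sorted: R5 (360.14 m) < R9 (895.71 m) < R3 (1126.98 m) < R1 (1255.05 m) < …

R5, R9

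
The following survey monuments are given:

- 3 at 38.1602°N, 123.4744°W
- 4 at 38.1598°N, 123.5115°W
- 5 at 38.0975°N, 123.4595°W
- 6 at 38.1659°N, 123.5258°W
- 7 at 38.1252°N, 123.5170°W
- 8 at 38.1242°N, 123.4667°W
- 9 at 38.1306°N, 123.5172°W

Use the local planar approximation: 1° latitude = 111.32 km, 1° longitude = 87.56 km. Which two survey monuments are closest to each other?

Pairwise distances:
7–9: 0.6014 km
4–6: 1.4244 km
5–8: 3.0384 km
3–4: 3.2488 km
4–9: 3.2886 km
4–7: 3.8817 km
6–9: 4.0011 km
3–8: 4.0638 km
7–8: 4.4057 km
8–9: 4.4788 km
3–6: 4.5451 km
6–7: 4.5958 km
3–9: 4.9902 km
3–7: 5.3939 km
4–8: 5.5761 km
5–7: 5.9039 km
5–9: 6.2531 km
6–8: 6.9518 km
3–5: 7.1006 km
4–5: 8.2963 km
5–6: 9.5749 km
Closest pair: 7–9 at 0.6014 km.

7 and 9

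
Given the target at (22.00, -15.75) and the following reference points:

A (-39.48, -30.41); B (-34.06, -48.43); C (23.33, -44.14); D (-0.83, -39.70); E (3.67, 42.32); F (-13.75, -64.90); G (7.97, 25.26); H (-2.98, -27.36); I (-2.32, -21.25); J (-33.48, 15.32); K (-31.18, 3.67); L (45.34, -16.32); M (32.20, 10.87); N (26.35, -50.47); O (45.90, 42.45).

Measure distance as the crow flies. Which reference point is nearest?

Distances from (22.00, -15.75):
A: √((-61.48)² + (-14.66)²) = √(3779.7904 + 214.9156) = 63.20
B: √((-56.06)² + (-32.68)²) = √(3142.7236 + 1067.9824) = 64.89
C: √((1.33)² + (-28.39)²) = √(1.7689 + 805.9921) = 28.42
D: √((-22.83)² + (-23.95)²) = √(521.2089 + 573.6025) = 33.09
E: √((-18.33)² + (58.07)²) = √(335.9889 + 3372.1249) = 60.89
F: √((-35.75)² + (-49.15)²) = √(1278.0625 + 2415.7225) = 60.78
G: √((-14.03)² + (41.01)²) = √(196.8409 + 1681.8201) = 43.34
H: √((-24.98)² + (-11.61)²) = √(624.0004 + 134.7921) = 27.55
I: √((-24.32)² + (-5.50)²) = √(591.4624 + 30.2500) = 24.93
J: √((-55.48)² + (31.07)²) = √(3078.0304 + 965.3449) = 63.59
K: √((-53.18)² + (19.42)²) = √(2828.1124 + 377.1364) = 56.61
L: √((23.34)² + (-0.57)²) = √(544.7556 + 0.3249) = 23.35
M: √((10.20)² + (26.62)²) = √(104.0400 + 708.6244) = 28.51
N: √((4.35)² + (-34.72)²) = √(18.9225 + 1205.4784) = 34.99
O: √((23.90)² + (58.20)²) = √(571.2100 + 3387.2400) = 62.92
Minimum: L at 23.35.

L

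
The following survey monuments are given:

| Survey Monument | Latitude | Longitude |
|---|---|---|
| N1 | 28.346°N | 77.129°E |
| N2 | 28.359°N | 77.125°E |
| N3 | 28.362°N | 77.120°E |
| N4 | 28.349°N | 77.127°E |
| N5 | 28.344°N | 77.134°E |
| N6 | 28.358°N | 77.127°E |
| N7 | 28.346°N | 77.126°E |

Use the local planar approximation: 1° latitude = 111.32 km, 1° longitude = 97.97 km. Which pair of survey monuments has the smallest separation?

N2 and N6

Pairwise distances:
N1–N2: 1.499 km
N1–N3: 1.987 km
N1–N4: 0.387 km
N1–N5: 0.538 km
N1–N6: 1.350 km
N1–N7: 0.294 km
N2–N3: 0.593 km
N2–N4: 1.130 km
N2–N5: 1.888 km
N2–N6: 0.225 km
N2–N7: 1.450 km
N3–N4: 1.601 km
N3–N5: 2.428 km
N3–N6: 0.818 km
N3–N7: 1.876 km
N4–N5: 0.883 km
N4–N6: 1.002 km
N4–N7: 0.348 km
N5–N6: 1.703 km
N5–N7: 0.815 km
N6–N7: 1.339 km
Closest pair: N2–N6 at 0.225 km.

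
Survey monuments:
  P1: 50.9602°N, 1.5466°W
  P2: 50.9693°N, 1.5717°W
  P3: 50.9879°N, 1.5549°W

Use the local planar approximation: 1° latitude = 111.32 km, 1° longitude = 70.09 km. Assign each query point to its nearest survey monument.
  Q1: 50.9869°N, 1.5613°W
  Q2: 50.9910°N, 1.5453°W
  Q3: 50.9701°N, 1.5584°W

Q1 at 50.9869°N, 1.5613°W:
  P1: √((-0.0267·111.32)² + (0.0147·70.09)²) = √(8.834234 + 1.061565) = 3.1458 km
  P2: √((-0.0176·111.32)² + (-0.0104·70.09)²) = √(3.838590 + 0.531348) = 2.0904 km
  P3: √((0.0010·111.32)² + (0.0064·70.09)²) = √(0.012392 + 0.201220) = 0.4622 km
  → nearest: P3 (0.4622 km)
Q2 at 50.9910°N, 1.5453°W:
  P1: √((-0.0308·111.32)² + (-0.0013·70.09)²) = √(11.755682 + 0.008302) = 3.4299 km
  P2: √((-0.0217·111.32)² + (-0.0264·70.09)²) = √(5.835336 + 3.423891) = 3.0429 km
  P3: √((-0.0031·111.32)² + (-0.0096·70.09)²) = √(0.119088 + 0.452746) = 0.7562 km
  → nearest: P3 (0.7562 km)
Q3 at 50.9701°N, 1.5584°W:
  P1: √((-0.0099·111.32)² + (0.0118·70.09)²) = √(1.214554 + 0.684032) = 1.3779 km
  P2: √((-0.0008·111.32)² + (-0.0133·70.09)²) = √(0.007931 + 0.868991) = 0.9364 km
  P3: √((0.0178·111.32)² + (0.0035·70.09)²) = √(3.926326 + 0.060179) = 1.9966 km
  → nearest: P2 (0.9364 km)

Q1→P3; Q2→P3; Q3→P2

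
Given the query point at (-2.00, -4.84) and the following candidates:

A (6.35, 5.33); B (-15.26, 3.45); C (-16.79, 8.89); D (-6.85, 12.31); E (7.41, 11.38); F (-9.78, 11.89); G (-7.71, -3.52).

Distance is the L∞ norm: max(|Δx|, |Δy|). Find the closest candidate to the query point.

Distances from (-2.00, -4.84):
A: max(|8.35|, |10.17|) = 10.17
B: max(|-13.26|, |8.29|) = 13.26
C: max(|-14.79|, |13.73|) = 14.79
D: max(|-4.85|, |17.15|) = 17.15
E: max(|9.41|, |16.22|) = 16.22
F: max(|-7.78|, |16.73|) = 16.73
G: max(|-5.71|, |1.32|) = 5.71
Minimum: G at 5.71.

G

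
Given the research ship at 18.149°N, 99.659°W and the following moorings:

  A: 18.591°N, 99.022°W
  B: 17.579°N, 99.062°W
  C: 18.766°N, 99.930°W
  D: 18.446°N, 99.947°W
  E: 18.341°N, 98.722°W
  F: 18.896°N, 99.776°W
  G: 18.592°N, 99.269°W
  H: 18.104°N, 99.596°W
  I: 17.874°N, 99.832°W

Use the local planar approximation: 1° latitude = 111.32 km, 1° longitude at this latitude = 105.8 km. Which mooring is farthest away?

Distances from 18.149°N, 99.659°W:
A: √((0.442·111.32)² + (0.637·105.8)²) = √(2420.97851 + 4542.03211) = 83.445 km
B: √((-0.570·111.32)² + (0.597·105.8)²) = √(4026.20707 + 3989.51404) = 89.531 km
C: √((0.617·111.32)² + (-0.271·105.8)²) = √(4717.55230 + 822.07212) = 74.429 km
D: √((0.297·111.32)² + (-0.288·105.8)²) = √(1093.09849 + 928.44528) = 44.962 km
E: √((0.192·111.32)² + (0.937·105.8)²) = √(456.82394 + 9827.66892) = 101.412 km
F: √((0.747·111.32)² + (-0.117·105.8)²) = √(6914.92699 + 153.22974) = 84.072 km
G: √((0.443·111.32)² + (0.390·105.8)²) = √(2431.94555 + 1702.55264) = 64.300 km
H: √((-0.045·111.32)² + (0.063·105.8)²) = √(25.09409 + 44.42756) = 8.338 km
I: √((-0.275·111.32)² + (-0.173·105.8)²) = √(937.15577 + 335.01445) = 35.667 km
Maximum: E at 101.412 km.

E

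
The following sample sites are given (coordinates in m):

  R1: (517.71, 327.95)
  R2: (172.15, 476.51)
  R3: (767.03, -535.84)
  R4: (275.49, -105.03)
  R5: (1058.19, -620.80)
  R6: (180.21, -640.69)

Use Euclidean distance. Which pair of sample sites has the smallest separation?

Pairwise distances:
R1–R2: 376.14 m
R1–R3: 899.05 m
R1–R4: 496.13 m
R1–R5: 1091.90 m
R1–R6: 1025.75 m
R2–R3: 1174.20 m
R2–R4: 590.65 m
R2–R5: 1410.37 m
R2–R6: 1117.23 m
R3–R4: 653.61 m
R3–R5: 303.30 m
R3–R6: 596.11 m
R4–R5: 937.36 m
R4–R6: 544.07 m
R5–R6: 878.21 m
Closest pair: R3–R5 at 303.30 m.

R3 and R5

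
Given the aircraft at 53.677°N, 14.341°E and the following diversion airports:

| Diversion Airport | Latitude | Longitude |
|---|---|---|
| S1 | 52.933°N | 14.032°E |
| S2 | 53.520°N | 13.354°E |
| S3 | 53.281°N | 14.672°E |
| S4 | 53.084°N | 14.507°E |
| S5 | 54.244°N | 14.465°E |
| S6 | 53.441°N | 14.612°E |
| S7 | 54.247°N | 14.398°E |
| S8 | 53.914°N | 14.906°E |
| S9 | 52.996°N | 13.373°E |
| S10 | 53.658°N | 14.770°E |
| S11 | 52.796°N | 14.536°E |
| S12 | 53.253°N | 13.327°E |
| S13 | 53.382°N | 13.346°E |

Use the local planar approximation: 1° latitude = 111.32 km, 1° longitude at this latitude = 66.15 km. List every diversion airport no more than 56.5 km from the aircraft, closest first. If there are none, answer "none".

Distances from 53.677°N, 14.341°E:
S1: √((-0.744·111.32)² + (-0.309·66.15)²) = √(6859.49694 + 417.80791) = 85.307 km
S2: √((-0.157·111.32)² + (-0.987·66.15)²) = √(305.45392 + 4262.79063) = 67.589 km
S3: √((-0.396·111.32)² + (0.331·66.15)²) = √(1943.28620 + 479.41949) = 49.221 km
S4: √((-0.593·111.32)² + (0.166·66.15)²) = √(4357.68448 + 120.58016) = 66.920 km
S5: √((0.567·111.32)² + (0.124·66.15)²) = √(3983.93747 + 67.28265) = 63.649 km
S6: √((-0.236·111.32)² + (0.271·66.15)²) = √(690.19276 + 321.36478) = 31.805 km
S7: √((0.570·111.32)² + (0.057·66.15)²) = √(4026.20707 + 14.21705) = 63.564 km
S8: √((0.237·111.32)² + (0.565·66.15)²) = √(696.05425 + 1396.87194) = 45.749 km
S9: √((-0.681·111.32)² + (-0.968·66.15)²) = √(5746.99235 + 4100.25070) = 99.233 km
S10: √((-0.019·111.32)² + (0.429·66.15)²) = √(4.47356 + 805.33075) = 28.457 km
S11: √((-0.881·111.32)² + (0.195·66.15)²) = √(9618.29764 + 166.39065) = 98.918 km
S12: √((-0.424·111.32)² + (-1.014·66.15)²) = √(2227.80979 + 4499.20319) = 82.018 km
S13: √((-0.295·111.32)² + (-0.995·66.15)²) = √(1078.42619 + 4332.17367) = 73.557 km
Threshold 56.5 km: S10 (28.457 km), S6 (31.805 km), S8 (45.749 km), S3 (49.221 km) are within range.

S10, S6, S8, S3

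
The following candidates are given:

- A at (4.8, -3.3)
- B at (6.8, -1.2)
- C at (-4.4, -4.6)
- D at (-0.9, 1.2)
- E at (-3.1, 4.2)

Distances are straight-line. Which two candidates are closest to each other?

Pairwise distances:
A–B: √((2.0)² + (2.1)²) = √(4.000 + 4.410) = 2.9
A–C: √((-9.2)² + (-1.3)²) = √(84.640 + 1.690) = 9.3
A–D: √((-5.7)² + (4.5)²) = √(32.490 + 20.250) = 7.3
A–E: √((-7.9)² + (7.5)²) = √(62.410 + 56.250) = 10.9
B–C: √((-11.2)² + (-3.4)²) = √(125.440 + 11.560) = 11.7
B–D: √((-7.7)² + (2.4)²) = √(59.290 + 5.760) = 8.1
B–E: √((-9.9)² + (5.4)²) = √(98.010 + 29.160) = 11.3
C–D: √((3.5)² + (5.8)²) = √(12.250 + 33.640) = 6.8
C–E: √((1.3)² + (8.8)²) = √(1.690 + 77.440) = 8.9
D–E: √((-2.2)² + (3.0)²) = √(4.840 + 9.000) = 3.7
Closest pair: A–B at 2.9.

A and B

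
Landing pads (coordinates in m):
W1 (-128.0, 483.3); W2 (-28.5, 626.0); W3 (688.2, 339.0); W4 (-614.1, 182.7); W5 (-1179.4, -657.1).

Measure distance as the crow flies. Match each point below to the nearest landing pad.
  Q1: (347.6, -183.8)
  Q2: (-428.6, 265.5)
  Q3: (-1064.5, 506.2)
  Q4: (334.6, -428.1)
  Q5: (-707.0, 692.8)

Q1 at (347.6, -183.8):
  W1: 819.3 m
  W2: 892.9 m
  W3: 624.0 m
  W4: 1029.2 m
  W5: 1598.7 m
  → nearest: W3 (624.0 m)
Q2 at (-428.6, 265.5):
  W1: 371.2 m
  W2: 538.6 m
  W3: 1119.2 m
  W4: 203.1 m
  W5: 1189.5 m
  → nearest: W4 (203.1 m)
Q3 at (-1064.5, 506.2):
  W1: 936.8 m
  W2: 1042.9 m
  W3: 1760.7 m
  W4: 554.5 m
  W5: 1169.0 m
  → nearest: W4 (554.5 m)
Q4 at (334.6, -428.1):
  W1: 1022.1 m
  W2: 1114.9 m
  W3: 844.7 m
  W4: 1128.3 m
  W5: 1531.2 m
  → nearest: W3 (844.7 m)
Q5 at (-707.0, 692.8):
  W1: 615.7 m
  W2: 681.8 m
  W3: 1439.4 m
  W4: 518.5 m
  W5: 1430.2 m
  → nearest: W4 (518.5 m)

Q1→W3; Q2→W4; Q3→W4; Q4→W3; Q5→W4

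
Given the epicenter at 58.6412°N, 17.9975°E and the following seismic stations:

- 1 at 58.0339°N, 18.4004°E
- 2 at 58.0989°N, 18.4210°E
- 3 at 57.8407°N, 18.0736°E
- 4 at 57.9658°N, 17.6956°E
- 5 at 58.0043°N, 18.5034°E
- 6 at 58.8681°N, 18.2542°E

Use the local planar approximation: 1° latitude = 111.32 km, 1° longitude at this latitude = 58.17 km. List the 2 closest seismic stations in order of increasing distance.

6, 2

Distances from 58.6412°N, 17.9975°E:
1: √((-0.6073·111.32)² + (0.4029·58.17)²) = √(4570.386809 + 549.278579) = 71.5518 km
2: √((-0.5423·111.32)² + (0.4235·58.17)²) = √(3644.396360 + 606.882979) = 65.2018 km
3: √((-0.8005·111.32)² + (0.0761·58.17)²) = √(7940.887948 + 19.596000) = 89.2215 km
4: √((-0.6754·111.32)² + (-0.3019·58.17)²) = √(5652.863621 + 308.407090) = 77.2093 km
5: √((-0.6369·111.32)² + (0.5059·58.17)²) = √(5026.768594 + 866.019132) = 76.7645 km
6: √((0.2269·111.32)² + (0.2567·58.17)²) = √(637.992226 + 222.971762) = 29.3422 km
Sorted: 6 (29.3422 km) < 2 (65.2018 km) < 1 (71.5518 km) < 5 (76.7645 km) < …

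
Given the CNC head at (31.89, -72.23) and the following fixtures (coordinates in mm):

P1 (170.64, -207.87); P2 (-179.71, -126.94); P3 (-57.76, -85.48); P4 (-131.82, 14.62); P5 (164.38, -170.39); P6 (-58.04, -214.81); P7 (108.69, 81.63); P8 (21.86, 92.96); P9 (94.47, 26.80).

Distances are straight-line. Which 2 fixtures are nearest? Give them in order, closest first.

Distances from (31.89, -72.23):
P1: √((138.75)² + (-135.64)²) = √(19251.5625 + 18398.2096) = 194.04 mm
P2: √((-211.60)² + (-54.71)²) = √(44774.5600 + 2993.1841) = 218.56 mm
P3: √((-89.65)² + (-13.25)²) = √(8037.1225 + 175.5625) = 90.62 mm
P4: √((-163.71)² + (86.85)²) = √(26800.9641 + 7542.9225) = 185.32 mm
P5: √((132.49)² + (-98.16)²) = √(17553.6001 + 9635.3856) = 164.89 mm
P6: √((-89.93)² + (-142.58)²) = √(8087.4049 + 20329.0564) = 168.57 mm
P7: √((76.80)² + (153.86)²) = √(5898.2400 + 23672.8996) = 171.96 mm
P8: √((-10.03)² + (165.19)²) = √(100.6009 + 27287.7361) = 165.49 mm
P9: √((62.58)² + (99.03)²) = √(3916.2564 + 9806.9409) = 117.15 mm
Sorted: P3 (90.62 mm) < P9 (117.15 mm) < P5 (164.89 mm) < P8 (165.49 mm) < …

P3, P9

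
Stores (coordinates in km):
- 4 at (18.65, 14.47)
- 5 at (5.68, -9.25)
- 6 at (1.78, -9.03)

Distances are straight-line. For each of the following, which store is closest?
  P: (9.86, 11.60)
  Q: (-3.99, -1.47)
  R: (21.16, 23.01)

P→4; Q→6; R→4

P at (9.86, 11.60):
  4: 9.25 km
  5: 21.26 km
  6: 22.16 km
  → nearest: 4 (9.25 km)
Q at (-3.99, -1.47):
  4: 27.69 km
  5: 12.41 km
  6: 9.51 km
  → nearest: 6 (9.51 km)
R at (21.16, 23.01):
  4: 8.90 km
  5: 35.78 km
  6: 37.45 km
  → nearest: 4 (8.90 km)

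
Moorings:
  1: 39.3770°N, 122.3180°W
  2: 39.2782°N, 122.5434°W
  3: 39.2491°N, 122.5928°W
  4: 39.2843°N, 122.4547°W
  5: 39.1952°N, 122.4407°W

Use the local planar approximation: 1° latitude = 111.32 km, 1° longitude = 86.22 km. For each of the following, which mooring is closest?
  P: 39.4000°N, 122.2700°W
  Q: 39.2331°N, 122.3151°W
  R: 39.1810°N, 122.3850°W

P at 39.4000°N, 122.2700°W:
  1: √((-0.0230·111.32)² + (-0.0480·86.22)²) = √(6.555443 + 17.127679) = 4.8665 km
  2: √((-0.1218·111.32)² + (-0.2734·86.22)²) = √(183.840407 + 555.665019) = 27.1938 km
  3: √((-0.1509·111.32)² + (-0.3228·86.22)²) = √(282.179120 + 774.609982) = 32.5083 km
  4: √((-0.1157·111.32)² + (-0.1847·86.22)²) = √(165.887290 + 253.600338) = 20.4814 km
  5: √((-0.2048·111.32)² + (-0.1707·86.22)²) = √(519.764124 + 216.612283) = 27.1363 km
  → nearest: 1 (4.8665 km)
Q at 39.2331°N, 122.3151°W:
  1: √((0.1439·111.32)² + (-0.0029·86.22)²) = √(256.606695 + 0.062519) = 16.0209 km
  2: √((0.0451·111.32)² + (-0.2283·86.22)²) = √(25.205742 + 387.460880) = 20.3142 km
  3: √((0.0160·111.32)² + (-0.2777·86.22)²) = √(3.172388 + 573.281328) = 24.0095 km
  4: √((0.0512·111.32)² + (-0.1396·86.22)²) = √(32.485258 + 144.872807) = 13.3176 km
  5: √((-0.0379·111.32)² + (-0.1256·86.22)²) = √(17.800197 + 117.272266) = 11.6221 km
  → nearest: 5 (11.6221 km)
R at 39.1810°N, 122.3850°W:
  1: √((0.1960·111.32)² + (0.0670·86.22)²) = √(476.056542 + 33.370725) = 22.5705 km
  2: √((0.0972·111.32)² + (-0.1584·86.22)²) = √(117.078979 + 186.520423) = 17.4241 km
  3: √((0.0681·111.32)² + (-0.2078·86.22)²) = √(57.469924 + 321.001546) = 19.4543 km
  4: √((0.1033·111.32)² + (-0.0697·86.22)²) = √(132.235188 + 36.114499) = 12.9750 km
  5: √((0.0142·111.32)² + (-0.0557·86.22)²) = √(2.498752 + 23.063564) = 5.0559 km
  → nearest: 5 (5.0559 km)

P→1; Q→5; R→5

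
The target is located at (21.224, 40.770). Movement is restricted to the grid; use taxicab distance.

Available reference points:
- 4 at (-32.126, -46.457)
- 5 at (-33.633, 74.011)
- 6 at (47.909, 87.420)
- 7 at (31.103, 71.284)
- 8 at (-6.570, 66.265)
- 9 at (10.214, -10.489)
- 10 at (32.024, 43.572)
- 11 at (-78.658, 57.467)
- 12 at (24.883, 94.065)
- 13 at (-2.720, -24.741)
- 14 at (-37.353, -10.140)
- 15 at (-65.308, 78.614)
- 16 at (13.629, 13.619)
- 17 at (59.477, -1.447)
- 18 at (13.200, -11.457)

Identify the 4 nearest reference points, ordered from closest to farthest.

10, 16, 7, 8

Distances from (21.224, 40.770):
4: 140.577
5: 88.098
6: 73.335
7: 40.393
8: 53.289
9: 62.269
10: 13.602
11: 116.579
12: 56.954
13: 89.455
14: 109.487
15: 124.376
16: 34.746
17: 80.470
18: 60.251
Sorted: 10 (13.602) < 16 (34.746) < 7 (40.393) < 8 (53.289) < 12 (56.954) < 18 (60.251) < …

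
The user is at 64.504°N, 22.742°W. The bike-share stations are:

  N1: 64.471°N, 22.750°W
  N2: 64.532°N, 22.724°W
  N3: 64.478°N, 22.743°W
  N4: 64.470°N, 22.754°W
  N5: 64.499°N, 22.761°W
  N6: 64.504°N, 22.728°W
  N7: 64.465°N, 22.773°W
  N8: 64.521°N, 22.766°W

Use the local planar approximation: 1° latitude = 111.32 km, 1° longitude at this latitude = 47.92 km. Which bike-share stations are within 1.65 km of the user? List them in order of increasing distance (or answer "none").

Distances from 64.504°N, 22.742°W:
N1: √((-0.033·111.32)² + (-0.008·47.92)²) = √(13.49504 + 0.14696) = 3.694 km
N2: √((0.028·111.32)² + (0.018·47.92)²) = √(9.71544 + 0.74401) = 3.234 km
N3: √((-0.026·111.32)² + (-0.001·47.92)²) = √(8.37709 + 0.00230) = 2.895 km
N4: √((-0.034·111.32)² + (-0.012·47.92)²) = √(14.32532 + 0.33067) = 3.828 km
N5: √((-0.005·111.32)² + (-0.019·47.92)²) = √(0.30980 + 0.82897) = 1.067 km
N6: √((0.000·111.32)² + (0.014·47.92)²) = √(0.00000 + 0.45008) = 0.671 km
N7: √((-0.039·111.32)² + (-0.031·47.92)²) = √(18.84845 + 2.20677) = 4.589 km
N8: √((0.017·111.32)² + (-0.024·47.92)²) = √(3.58133 + 1.32268) = 2.215 km
Threshold 1.65 km: N6 (0.671 km), N5 (1.067 km) are within range.

N6, N5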